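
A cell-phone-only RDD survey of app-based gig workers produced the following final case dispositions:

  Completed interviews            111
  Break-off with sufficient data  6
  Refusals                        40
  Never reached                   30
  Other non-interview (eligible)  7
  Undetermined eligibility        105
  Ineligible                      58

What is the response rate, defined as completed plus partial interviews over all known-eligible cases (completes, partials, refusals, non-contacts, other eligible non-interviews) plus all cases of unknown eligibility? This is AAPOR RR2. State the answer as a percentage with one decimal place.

Top: 111 + 6 = 117
Base: 111 + 6 + 40 + 30 + 7 + 105 = 299
RR2 = 117 / 299 = 0.3913

39.1%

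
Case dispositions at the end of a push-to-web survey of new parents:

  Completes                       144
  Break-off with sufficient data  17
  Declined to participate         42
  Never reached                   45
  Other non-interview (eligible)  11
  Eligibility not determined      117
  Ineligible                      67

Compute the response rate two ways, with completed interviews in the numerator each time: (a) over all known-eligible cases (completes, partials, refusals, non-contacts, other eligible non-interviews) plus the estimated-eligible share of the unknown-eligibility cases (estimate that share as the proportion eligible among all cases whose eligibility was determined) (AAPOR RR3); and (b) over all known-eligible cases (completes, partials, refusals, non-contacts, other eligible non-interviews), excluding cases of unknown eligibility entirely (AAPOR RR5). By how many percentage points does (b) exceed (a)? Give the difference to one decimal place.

14.7

Numerator = 144
Known eligible = 144 + 17 + 42 + 45 + 11 = 259
e = 259 / (259 + 67) = 259 / 326 = 0.7945
Eligible share of unknowns = 0.7945 × 117 = 92.96
Base = 259 + 92.96 = 351.96
RR3 = 144 / 351.96 = 0.4091
Base = 144 + 17 + 42 + 45 + 11 = 259
RR5 = 144 / 259 = 0.5560
Difference = 55.60 − 40.91 = 14.69 percentage points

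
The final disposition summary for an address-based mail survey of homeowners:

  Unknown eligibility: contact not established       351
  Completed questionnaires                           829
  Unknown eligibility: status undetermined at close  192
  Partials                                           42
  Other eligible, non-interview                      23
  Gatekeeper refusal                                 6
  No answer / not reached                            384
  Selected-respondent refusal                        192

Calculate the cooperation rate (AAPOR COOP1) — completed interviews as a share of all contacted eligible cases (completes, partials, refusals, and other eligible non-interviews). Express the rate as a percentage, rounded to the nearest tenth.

Declined to participate = 6 + 192 = 198
Unknown if eligible = 351 + 192 = 543
Top → 829
Denom → 829 + 42 + 198 + 23 = 1092
COOP1 = 829 / 1092 = 0.7592

75.9%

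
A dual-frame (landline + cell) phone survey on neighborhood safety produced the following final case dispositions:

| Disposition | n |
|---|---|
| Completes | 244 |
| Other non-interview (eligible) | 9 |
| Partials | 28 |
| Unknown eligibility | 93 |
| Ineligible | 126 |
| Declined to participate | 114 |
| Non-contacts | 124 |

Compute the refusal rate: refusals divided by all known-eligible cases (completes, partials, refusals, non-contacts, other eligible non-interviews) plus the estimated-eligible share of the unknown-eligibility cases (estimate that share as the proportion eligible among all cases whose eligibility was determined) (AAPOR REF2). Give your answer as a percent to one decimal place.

19.2%

Num: 114
Known eligible: 244 + 28 + 114 + 124 + 9 = 519
e = 519 / (519 + 126) = 519 / 645 = 0.8047
e × U: 0.8047 × 93 = 74.84
Denominator: 519 + 74.84 = 593.84
REF2 = 114 / 593.84 = 0.1920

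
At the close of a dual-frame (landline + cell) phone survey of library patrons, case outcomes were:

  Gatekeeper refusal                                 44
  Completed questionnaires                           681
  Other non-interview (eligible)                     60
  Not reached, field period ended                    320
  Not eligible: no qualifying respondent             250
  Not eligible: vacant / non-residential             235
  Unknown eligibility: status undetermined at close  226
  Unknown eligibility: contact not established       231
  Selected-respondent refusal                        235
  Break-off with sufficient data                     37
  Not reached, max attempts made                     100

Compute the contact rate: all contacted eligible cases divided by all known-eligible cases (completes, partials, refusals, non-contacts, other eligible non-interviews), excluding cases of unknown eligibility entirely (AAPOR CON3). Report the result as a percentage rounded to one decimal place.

Refusals = 44 + 235 = 279
No contact after all attempts = 320 + 100 = 420
Undetermined eligibility = 231 + 226 = 457
Ineligible = 250 + 235 = 485
Num: 681 + 37 + 279 + 60 = 1057
Base: 681 + 37 + 279 + 420 + 60 = 1477
CON3 = 1057 / 1477 = 0.7156

71.6%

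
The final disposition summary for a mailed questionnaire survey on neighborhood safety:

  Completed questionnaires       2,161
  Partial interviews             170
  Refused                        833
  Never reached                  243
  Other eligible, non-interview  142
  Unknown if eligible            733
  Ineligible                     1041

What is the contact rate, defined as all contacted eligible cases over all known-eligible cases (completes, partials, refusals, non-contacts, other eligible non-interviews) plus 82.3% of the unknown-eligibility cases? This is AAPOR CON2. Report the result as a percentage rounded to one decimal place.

79.6%

Num → 2161 + 170 + 833 + 142 = 3306
Eligible (known) → 2161 + 170 + 833 + 243 + 142 = 3549
e × U → 0.8230 × 733 = 603.26
Base → 3549 + 603.26 = 4152.26
CON2 = 3306 / 4152.26 = 0.7962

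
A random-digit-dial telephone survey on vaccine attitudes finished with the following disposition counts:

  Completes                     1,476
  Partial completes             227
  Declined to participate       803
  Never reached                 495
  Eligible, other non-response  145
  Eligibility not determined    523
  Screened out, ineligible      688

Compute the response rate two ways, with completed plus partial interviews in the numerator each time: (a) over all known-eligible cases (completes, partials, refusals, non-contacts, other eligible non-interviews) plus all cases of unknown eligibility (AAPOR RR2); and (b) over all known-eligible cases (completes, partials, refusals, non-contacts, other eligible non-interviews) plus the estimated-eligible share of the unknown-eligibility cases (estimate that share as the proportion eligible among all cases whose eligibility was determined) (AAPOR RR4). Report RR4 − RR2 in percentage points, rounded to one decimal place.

1.2

Num = 1476 + 227 = 1703
Base = 1476 + 227 + 803 + 495 + 145 + 523 = 3669
RR2 = 1703 / 3669 = 0.4642
Eligible (known) = 1476 + 227 + 803 + 495 + 145 = 3146
e = 3146 / (3146 + 688) = 3146 / 3834 = 0.8206
Estimated eligible among unknowns = 0.8206 × 523 = 429.17
Base = 3146 + 429.17 = 3575.17
RR4 = 1703 / 3575.17 = 0.4763
Difference = 47.63 − 46.42 = 1.21 percentage points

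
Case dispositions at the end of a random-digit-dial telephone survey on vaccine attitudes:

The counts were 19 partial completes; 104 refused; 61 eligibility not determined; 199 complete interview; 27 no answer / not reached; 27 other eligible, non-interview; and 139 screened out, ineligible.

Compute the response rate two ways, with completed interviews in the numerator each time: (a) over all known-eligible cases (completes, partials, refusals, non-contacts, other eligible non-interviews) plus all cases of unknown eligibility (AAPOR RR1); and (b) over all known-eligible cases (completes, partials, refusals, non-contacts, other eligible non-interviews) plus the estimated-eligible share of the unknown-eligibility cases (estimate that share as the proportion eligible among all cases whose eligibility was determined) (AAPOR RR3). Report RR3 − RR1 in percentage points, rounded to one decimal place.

1.8

Top: 199
Denom: 199 + 19 + 104 + 27 + 27 + 61 = 437
RR1 = 199 / 437 = 0.4554
Determined eligible: 199 + 19 + 104 + 27 + 27 = 376
e = 376 / (376 + 139) = 376 / 515 = 0.7301
Estimated eligible among unknowns: 0.7301 × 61 = 44.54
Denom: 376 + 44.54 = 420.54
RR3 = 199 / 420.54 = 0.4732
Difference = 47.32 − 45.54 = 1.78 percentage points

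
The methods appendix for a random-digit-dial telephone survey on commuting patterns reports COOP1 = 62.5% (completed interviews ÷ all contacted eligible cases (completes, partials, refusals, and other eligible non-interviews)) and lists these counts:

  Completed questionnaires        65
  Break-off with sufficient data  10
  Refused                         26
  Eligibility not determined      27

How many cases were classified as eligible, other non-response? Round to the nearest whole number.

COOP1 = 65 / D = 0.625
D = 65 / 0.625 = 104.0
Rest of base = 101
eligible, other non-response = 104.0 − 101 ≈ 3

3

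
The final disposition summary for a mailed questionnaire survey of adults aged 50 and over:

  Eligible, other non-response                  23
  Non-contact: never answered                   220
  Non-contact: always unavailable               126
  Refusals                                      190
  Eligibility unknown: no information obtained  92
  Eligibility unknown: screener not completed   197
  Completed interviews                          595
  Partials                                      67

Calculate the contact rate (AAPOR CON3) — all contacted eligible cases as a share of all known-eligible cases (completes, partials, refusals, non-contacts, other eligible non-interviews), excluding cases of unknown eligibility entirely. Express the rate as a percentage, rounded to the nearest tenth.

71.7%

No contact after all attempts = 220 + 126 = 346
Unknown if eligible = 197 + 92 = 289
Top: 595 + 67 + 190 + 23 = 875
Base: 595 + 67 + 190 + 346 + 23 = 1221
CON3 = 875 / 1221 = 0.7166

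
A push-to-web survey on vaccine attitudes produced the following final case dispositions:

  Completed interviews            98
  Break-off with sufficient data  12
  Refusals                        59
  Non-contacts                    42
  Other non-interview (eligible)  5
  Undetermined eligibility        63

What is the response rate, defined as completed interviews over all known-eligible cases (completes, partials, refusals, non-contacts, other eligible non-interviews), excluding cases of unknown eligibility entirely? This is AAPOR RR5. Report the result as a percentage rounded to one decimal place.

45.4%

Num: 98
Base: 98 + 12 + 59 + 42 + 5 = 216
RR5 = 98 / 216 = 0.4537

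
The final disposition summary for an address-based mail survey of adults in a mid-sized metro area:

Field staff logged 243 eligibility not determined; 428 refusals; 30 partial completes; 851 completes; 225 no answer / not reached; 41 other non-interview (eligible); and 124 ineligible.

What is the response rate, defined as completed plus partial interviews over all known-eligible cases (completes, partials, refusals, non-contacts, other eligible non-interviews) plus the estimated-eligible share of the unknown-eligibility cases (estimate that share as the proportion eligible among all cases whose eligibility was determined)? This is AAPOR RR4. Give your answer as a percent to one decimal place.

Num: 851 + 30 = 881
Known eligible: 851 + 30 + 428 + 225 + 41 = 1575
e = 1575 / (1575 + 124) = 1575 / 1699 = 0.9270
Eligible share of unknowns: 0.9270 × 243 = 225.26
Denominator: 1575 + 225.26 = 1800.26
RR4 = 881 / 1800.26 = 0.4894

48.9%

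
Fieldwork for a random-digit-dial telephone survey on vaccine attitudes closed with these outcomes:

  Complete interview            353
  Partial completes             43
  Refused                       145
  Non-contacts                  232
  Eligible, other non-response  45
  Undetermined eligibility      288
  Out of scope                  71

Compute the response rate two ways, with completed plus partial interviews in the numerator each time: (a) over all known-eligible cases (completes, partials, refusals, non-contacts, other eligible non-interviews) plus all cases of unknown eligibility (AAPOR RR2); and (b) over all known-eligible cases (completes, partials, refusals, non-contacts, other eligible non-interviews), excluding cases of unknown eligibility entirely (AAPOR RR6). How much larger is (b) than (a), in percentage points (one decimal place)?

Num: 353 + 43 = 396
Base: 353 + 43 + 145 + 232 + 45 + 288 = 1106
RR2 = 396 / 1106 = 0.3580
Base: 353 + 43 + 145 + 232 + 45 = 818
RR6 = 396 / 818 = 0.4841
Difference = 48.41 − 35.80 = 12.61 percentage points

12.6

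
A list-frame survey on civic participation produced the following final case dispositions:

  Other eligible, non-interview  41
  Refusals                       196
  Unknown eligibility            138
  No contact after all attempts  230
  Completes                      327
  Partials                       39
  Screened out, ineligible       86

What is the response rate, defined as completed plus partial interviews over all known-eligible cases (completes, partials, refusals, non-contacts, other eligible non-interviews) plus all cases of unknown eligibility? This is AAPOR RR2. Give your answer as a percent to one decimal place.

37.7%

Num → 327 + 39 = 366
Denominator → 327 + 39 + 196 + 230 + 41 + 138 = 971
RR2 = 366 / 971 = 0.3769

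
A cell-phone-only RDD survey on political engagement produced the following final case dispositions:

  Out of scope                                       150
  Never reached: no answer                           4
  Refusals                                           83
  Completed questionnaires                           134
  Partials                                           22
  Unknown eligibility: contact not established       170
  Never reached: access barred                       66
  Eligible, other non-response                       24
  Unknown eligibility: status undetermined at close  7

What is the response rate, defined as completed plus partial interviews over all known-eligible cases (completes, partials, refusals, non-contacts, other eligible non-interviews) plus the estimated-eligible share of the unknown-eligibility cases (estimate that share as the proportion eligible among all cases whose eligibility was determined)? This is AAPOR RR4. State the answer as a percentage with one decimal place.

34.3%

Non-contacts = 4 + 66 = 70
Unknown if eligible = 170 + 7 = 177
Numerator: 134 + 22 = 156
Eligible (known): 134 + 22 + 83 + 70 + 24 = 333
e = 333 / (333 + 150) = 333 / 483 = 0.6894
Estimated eligible among unknowns: 0.6894 × 177 = 122.02
Base: 333 + 122.02 = 455.02
RR4 = 156 / 455.02 = 0.3428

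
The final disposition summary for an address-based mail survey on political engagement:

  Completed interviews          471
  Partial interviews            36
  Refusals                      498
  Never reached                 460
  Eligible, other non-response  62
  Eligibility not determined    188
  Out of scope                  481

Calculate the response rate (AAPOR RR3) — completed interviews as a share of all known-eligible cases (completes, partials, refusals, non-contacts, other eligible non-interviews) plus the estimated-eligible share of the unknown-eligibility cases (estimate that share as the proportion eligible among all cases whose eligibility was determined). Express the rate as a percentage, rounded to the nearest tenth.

Num: 471
Known eligible: 471 + 36 + 498 + 460 + 62 = 1527
e = 1527 / (1527 + 481) = 1527 / 2008 = 0.7605
Estimated eligible among unknowns: 0.7605 × 188 = 142.97
Denom: 1527 + 142.97 = 1669.97
RR3 = 471 / 1669.97 = 0.2820

28.2%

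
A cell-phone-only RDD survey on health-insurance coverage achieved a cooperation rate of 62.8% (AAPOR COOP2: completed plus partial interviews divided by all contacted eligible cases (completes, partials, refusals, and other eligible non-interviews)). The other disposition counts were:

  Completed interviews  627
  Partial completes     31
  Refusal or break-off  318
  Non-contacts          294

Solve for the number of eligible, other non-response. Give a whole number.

72

Numerator = 627 + 31 = 658
COOP2 = 658 / D = 0.628
D = 658 / 0.628 = 1047.8
Rest of base = 976
eligible, other non-response = 1047.8 − 976 ≈ 72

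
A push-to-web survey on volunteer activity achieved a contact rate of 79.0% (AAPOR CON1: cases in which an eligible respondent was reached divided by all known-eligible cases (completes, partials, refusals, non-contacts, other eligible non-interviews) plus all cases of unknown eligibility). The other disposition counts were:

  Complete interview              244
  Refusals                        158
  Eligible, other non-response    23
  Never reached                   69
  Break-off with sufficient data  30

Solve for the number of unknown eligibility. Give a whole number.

52

Num: 244 + 30 + 158 + 23 = 455
CON1 = 455 / D = 0.790
D = 455 / 0.790 = 575.9
Rest of base = 524
unknown eligibility = 575.9 − 524 ≈ 52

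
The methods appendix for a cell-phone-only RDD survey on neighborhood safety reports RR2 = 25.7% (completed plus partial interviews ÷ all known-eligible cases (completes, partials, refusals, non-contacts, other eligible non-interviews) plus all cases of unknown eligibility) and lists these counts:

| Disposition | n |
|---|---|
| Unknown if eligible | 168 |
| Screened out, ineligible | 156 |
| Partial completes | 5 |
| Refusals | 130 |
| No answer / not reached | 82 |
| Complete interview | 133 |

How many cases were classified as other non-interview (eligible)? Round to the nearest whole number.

Numerator → 133 + 5 = 138
RR2 = 138 / D = 0.257
D = 138 / 0.257 = 537.0
Other denominator terms total 518
other non-interview (eligible) = 537.0 − 518 ≈ 19

19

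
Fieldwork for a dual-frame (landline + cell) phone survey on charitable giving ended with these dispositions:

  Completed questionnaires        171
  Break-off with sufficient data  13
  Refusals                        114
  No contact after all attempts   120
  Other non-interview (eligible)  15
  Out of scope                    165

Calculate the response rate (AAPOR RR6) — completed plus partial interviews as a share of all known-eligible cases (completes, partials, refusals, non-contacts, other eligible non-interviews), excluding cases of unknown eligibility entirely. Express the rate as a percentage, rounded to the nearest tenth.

42.5%

Num = 171 + 13 = 184
Base = 171 + 13 + 114 + 120 + 15 = 433
RR6 = 184 / 433 = 0.4249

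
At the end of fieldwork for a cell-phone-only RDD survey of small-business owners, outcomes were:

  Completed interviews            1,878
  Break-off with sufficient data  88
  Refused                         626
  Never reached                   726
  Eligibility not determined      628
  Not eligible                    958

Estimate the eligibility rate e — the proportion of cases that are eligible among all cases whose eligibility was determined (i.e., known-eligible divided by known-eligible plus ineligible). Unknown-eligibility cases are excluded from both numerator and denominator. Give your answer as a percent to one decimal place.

77.6%

Eligible (known): 1878 + 88 + 626 + 726 = 3318
e = 3318 / (3318 + 958) = 3318 / 4276 = 0.7760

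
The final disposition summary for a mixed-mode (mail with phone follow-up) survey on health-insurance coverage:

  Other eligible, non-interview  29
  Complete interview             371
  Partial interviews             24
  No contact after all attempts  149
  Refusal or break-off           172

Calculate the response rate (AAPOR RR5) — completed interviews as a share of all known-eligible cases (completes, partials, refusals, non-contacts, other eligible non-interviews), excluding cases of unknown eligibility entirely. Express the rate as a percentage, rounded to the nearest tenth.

49.8%

Top: 371
Base: 371 + 24 + 172 + 149 + 29 = 745
RR5 = 371 / 745 = 0.4980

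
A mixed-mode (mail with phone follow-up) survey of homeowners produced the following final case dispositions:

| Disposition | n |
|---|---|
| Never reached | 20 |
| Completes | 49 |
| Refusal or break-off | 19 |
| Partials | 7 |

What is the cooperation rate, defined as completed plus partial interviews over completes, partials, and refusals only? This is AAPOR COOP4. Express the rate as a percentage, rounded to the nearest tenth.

Numerator = 49 + 7 = 56
Denominator = 49 + 7 + 19 = 75
COOP4 = 56 / 75 = 0.7467

74.7%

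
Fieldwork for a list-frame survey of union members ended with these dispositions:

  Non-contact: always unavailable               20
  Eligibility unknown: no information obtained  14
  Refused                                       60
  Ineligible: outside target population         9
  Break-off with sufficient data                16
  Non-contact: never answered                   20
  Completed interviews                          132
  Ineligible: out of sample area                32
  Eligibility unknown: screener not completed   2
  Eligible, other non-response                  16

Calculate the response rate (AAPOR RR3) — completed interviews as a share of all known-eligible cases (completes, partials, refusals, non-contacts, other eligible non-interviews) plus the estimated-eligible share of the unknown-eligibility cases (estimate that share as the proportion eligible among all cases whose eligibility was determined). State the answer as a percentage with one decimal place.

47.5%

Non-contacts = 20 + 20 = 40
Unknown if eligible = 2 + 14 = 16
Ineligible = 9 + 32 = 41
Top → 132
Determined eligible → 132 + 16 + 60 + 40 + 16 = 264
e = 264 / (264 + 41) = 264 / 305 = 0.8656
Eligible share of unknowns → 0.8656 × 16 = 13.85
Denom → 264 + 13.85 = 277.85
RR3 = 132 / 277.85 = 0.4751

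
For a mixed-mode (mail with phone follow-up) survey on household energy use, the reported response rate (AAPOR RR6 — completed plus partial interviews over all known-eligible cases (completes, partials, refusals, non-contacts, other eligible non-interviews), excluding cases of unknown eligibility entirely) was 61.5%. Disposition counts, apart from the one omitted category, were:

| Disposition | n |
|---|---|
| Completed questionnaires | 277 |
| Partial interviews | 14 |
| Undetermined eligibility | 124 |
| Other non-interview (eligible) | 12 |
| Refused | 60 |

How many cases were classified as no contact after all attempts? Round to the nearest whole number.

Top = 277 + 14 = 291
RR6 = 291 / D = 0.615
D = 291 / 0.615 = 473.2
Remaining denominator categories sum to 363
no contact after all attempts = 473.2 − 363 ≈ 110

110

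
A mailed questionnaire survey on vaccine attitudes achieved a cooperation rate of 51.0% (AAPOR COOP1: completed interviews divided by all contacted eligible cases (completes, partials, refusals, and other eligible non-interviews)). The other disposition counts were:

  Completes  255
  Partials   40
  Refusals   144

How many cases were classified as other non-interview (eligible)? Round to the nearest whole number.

61

COOP1 = 255 / D = 0.510
D = 255 / 0.510 = 500.0
Remaining denominator categories sum to 439
other non-interview (eligible) = 500.0 − 439 ≈ 61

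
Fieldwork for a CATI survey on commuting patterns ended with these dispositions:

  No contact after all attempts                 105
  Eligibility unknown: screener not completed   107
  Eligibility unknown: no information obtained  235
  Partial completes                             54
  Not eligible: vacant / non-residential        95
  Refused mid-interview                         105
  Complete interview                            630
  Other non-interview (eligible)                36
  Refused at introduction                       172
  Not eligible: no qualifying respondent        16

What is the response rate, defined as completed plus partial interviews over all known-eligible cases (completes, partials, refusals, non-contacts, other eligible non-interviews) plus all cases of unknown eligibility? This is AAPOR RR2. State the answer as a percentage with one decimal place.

Refused = 172 + 105 = 277
Unknown if eligible = 107 + 235 = 342
Screened out, ineligible = 16 + 95 = 111
Numerator = 630 + 54 = 684
Denom = 630 + 54 + 277 + 105 + 36 + 342 = 1444
RR2 = 684 / 1444 = 0.4737

47.4%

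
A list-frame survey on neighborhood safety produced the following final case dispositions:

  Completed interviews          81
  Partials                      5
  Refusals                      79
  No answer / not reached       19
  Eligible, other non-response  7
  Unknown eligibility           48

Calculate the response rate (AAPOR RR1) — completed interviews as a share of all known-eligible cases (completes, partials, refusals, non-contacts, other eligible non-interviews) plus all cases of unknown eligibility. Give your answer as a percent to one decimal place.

Num → 81
Base → 81 + 5 + 79 + 19 + 7 + 48 = 239
RR1 = 81 / 239 = 0.3389

33.9%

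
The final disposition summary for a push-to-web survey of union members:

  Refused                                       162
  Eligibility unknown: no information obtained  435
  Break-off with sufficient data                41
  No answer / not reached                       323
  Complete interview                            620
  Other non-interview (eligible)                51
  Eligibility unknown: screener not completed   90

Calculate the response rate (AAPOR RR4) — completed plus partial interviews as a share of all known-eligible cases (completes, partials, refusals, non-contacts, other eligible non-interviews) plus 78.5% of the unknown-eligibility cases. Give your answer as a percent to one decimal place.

Unknown if eligible = 90 + 435 = 525
Numerator → 620 + 41 = 661
Determined eligible → 620 + 41 + 162 + 323 + 51 = 1197
Estimated eligible among unknowns → 0.7850 × 525 = 412.12
Denominator → 1197 + 412.12 = 1609.12
RR4 = 661 / 1609.12 = 0.4108

41.1%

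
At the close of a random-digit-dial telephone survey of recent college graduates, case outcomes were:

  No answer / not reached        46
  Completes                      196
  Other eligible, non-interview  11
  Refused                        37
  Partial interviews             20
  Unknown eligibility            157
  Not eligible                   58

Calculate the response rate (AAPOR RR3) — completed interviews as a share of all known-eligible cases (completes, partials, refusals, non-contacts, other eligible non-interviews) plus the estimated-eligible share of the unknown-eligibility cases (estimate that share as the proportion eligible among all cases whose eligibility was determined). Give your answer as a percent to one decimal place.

Numerator: 196
Known eligible: 196 + 20 + 37 + 46 + 11 = 310
e = 310 / (310 + 58) = 310 / 368 = 0.8424
Eligible share of unknowns: 0.8424 × 157 = 132.26
Denom: 310 + 132.26 = 442.26
RR3 = 196 / 442.26 = 0.4432

44.3%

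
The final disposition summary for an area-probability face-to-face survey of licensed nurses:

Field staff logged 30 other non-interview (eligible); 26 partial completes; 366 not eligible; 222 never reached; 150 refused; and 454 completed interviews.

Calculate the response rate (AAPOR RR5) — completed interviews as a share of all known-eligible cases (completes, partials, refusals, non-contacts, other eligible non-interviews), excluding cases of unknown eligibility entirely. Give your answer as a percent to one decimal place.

Num: 454
Denom: 454 + 26 + 150 + 222 + 30 = 882
RR5 = 454 / 882 = 0.5147

51.5%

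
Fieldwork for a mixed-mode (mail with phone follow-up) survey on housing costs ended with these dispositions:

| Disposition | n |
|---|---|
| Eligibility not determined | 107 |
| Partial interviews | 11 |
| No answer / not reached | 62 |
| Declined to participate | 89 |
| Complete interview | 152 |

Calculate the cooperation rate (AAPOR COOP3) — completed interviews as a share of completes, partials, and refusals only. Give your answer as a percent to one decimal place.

60.3%

Numerator → 152
Denom → 152 + 11 + 89 = 252
COOP3 = 152 / 252 = 0.6032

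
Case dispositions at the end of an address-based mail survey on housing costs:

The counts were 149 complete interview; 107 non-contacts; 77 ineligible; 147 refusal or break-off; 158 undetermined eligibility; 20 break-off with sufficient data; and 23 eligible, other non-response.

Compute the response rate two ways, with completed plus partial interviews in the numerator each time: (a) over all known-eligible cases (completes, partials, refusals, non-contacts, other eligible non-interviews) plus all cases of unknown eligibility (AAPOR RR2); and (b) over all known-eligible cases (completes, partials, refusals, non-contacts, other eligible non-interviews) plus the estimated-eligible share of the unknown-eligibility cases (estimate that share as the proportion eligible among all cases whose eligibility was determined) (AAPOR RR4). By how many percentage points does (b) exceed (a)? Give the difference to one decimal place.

Numerator: 149 + 20 = 169
Denominator: 149 + 20 + 147 + 107 + 23 + 158 = 604
RR2 = 169 / 604 = 0.2798
Eligible (known): 149 + 20 + 147 + 107 + 23 = 446
e = 446 / (446 + 77) = 446 / 523 = 0.8528
Eligible share of unknowns: 0.8528 × 158 = 134.74
Denominator: 446 + 134.74 = 580.74
RR4 = 169 / 580.74 = 0.2910
Difference = 29.10 − 27.98 = 1.12 percentage points

1.1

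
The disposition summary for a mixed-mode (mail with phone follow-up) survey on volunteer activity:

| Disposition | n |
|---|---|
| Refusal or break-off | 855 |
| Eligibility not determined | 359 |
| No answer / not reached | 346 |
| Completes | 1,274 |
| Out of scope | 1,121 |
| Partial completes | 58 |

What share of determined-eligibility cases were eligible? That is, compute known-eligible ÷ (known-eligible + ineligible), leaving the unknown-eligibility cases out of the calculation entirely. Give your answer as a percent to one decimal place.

69.3%

Determined eligible → 1274 + 58 + 855 + 346 = 2533
e = 2533 / (2533 + 1121) = 2533 / 3654 = 0.6932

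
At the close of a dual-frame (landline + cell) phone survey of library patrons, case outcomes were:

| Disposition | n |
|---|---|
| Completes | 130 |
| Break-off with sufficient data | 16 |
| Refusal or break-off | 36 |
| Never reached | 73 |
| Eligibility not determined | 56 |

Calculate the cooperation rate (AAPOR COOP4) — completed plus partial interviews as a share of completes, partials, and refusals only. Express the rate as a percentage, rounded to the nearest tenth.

Num → 130 + 16 = 146
Denom → 130 + 16 + 36 = 182
COOP4 = 146 / 182 = 0.8022

80.2%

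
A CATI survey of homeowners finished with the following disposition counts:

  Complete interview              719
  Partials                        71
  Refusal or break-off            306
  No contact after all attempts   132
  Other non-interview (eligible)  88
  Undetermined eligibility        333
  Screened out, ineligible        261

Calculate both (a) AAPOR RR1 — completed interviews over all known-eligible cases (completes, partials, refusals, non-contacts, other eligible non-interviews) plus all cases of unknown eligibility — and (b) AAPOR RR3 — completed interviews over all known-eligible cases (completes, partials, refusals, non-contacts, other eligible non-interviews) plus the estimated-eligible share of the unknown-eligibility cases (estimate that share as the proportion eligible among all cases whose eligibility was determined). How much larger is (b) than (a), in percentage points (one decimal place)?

1.5

Top → 719
Denom → 719 + 71 + 306 + 132 + 88 + 333 = 1649
RR1 = 719 / 1649 = 0.4360
Eligible (known) → 719 + 71 + 306 + 132 + 88 = 1316
e = 1316 / (1316 + 261) = 1316 / 1577 = 0.8345
e × U → 0.8345 × 333 = 277.89
Denom → 1316 + 277.89 = 1593.89
RR3 = 719 / 1593.89 = 0.4511
Difference = 45.11 − 43.60 = 1.51 percentage points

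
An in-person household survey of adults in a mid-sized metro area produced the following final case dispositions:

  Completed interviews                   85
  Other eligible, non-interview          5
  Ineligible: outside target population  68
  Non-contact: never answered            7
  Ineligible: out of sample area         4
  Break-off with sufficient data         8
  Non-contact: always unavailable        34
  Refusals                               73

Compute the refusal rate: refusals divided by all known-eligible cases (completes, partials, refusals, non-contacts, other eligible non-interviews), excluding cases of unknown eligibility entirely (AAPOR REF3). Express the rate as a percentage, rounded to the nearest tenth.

No contact after all attempts = 7 + 34 = 41
Out of scope = 68 + 4 = 72
Top = 73
Denom = 85 + 8 + 73 + 41 + 5 = 212
REF3 = 73 / 212 = 0.3443

34.4%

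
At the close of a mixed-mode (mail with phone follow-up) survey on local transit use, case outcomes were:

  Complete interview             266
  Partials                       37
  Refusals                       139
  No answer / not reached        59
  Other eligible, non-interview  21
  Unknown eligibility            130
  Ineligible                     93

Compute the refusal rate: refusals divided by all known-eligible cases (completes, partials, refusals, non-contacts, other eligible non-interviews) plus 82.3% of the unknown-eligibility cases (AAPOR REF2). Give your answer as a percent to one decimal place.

Num: 139
Eligible (known): 266 + 37 + 139 + 59 + 21 = 522
Estimated eligible among unknowns: 0.8230 × 130 = 106.99
Denom: 522 + 106.99 = 628.99
REF2 = 139 / 628.99 = 0.2210

22.1%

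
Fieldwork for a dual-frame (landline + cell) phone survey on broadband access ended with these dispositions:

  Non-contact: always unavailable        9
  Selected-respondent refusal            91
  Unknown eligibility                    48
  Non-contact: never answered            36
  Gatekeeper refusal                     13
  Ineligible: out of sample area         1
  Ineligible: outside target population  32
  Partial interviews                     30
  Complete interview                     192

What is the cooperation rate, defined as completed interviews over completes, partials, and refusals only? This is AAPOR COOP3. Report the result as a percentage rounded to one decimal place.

Refused = 13 + 91 = 104
No contact after all attempts = 36 + 9 = 45
Not eligible = 32 + 1 = 33
Top: 192
Denom: 192 + 30 + 104 = 326
COOP3 = 192 / 326 = 0.5890

58.9%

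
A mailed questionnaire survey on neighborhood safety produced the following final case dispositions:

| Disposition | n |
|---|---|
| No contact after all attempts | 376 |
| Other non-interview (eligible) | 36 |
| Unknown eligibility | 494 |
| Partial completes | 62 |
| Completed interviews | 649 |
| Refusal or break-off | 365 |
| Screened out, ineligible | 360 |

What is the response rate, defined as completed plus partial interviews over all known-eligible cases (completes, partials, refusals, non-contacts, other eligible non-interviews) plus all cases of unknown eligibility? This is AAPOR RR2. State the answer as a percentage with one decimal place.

35.9%

Num → 649 + 62 = 711
Denominator → 649 + 62 + 365 + 376 + 36 + 494 = 1982
RR2 = 711 / 1982 = 0.3587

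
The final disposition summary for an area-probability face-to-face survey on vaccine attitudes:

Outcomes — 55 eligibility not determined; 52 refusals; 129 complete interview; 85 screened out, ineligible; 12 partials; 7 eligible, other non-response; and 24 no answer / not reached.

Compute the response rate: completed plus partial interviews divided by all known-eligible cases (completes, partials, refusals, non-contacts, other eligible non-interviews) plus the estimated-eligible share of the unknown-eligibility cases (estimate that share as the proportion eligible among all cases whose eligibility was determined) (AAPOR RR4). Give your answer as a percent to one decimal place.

53.4%

Num → 129 + 12 = 141
Known eligible → 129 + 12 + 52 + 24 + 7 = 224
e = 224 / (224 + 85) = 224 / 309 = 0.7249
Eligible share of unknowns → 0.7249 × 55 = 39.87
Base → 224 + 39.87 = 263.87
RR4 = 141 / 263.87 = 0.5344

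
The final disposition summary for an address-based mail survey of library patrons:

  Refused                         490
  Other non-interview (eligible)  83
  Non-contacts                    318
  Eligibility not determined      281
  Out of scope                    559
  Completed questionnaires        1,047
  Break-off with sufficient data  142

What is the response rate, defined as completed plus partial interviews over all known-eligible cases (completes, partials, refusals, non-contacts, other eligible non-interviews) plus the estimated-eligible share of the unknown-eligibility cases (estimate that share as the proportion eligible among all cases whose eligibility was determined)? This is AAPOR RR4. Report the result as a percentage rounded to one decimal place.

51.7%

Top = 1047 + 142 = 1189
Known eligible = 1047 + 142 + 490 + 318 + 83 = 2080
e = 2080 / (2080 + 559) = 2080 / 2639 = 0.7882
Estimated eligible among unknowns = 0.7882 × 281 = 221.48
Base = 2080 + 221.48 = 2301.48
RR4 = 1189 / 2301.48 = 0.5166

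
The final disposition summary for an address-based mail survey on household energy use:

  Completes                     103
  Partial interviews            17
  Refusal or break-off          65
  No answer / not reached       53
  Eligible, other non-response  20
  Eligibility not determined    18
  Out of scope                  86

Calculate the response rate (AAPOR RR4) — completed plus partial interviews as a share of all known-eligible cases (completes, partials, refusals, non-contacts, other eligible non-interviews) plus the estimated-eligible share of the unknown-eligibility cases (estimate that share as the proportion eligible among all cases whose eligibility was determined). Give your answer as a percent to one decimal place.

44.2%

Num: 103 + 17 = 120
Known eligible: 103 + 17 + 65 + 53 + 20 = 258
e = 258 / (258 + 86) = 258 / 344 = 0.7500
Eligible share of unknowns: 0.7500 × 18 = 13.50
Base: 258 + 13.50 = 271.50
RR4 = 120 / 271.50 = 0.4420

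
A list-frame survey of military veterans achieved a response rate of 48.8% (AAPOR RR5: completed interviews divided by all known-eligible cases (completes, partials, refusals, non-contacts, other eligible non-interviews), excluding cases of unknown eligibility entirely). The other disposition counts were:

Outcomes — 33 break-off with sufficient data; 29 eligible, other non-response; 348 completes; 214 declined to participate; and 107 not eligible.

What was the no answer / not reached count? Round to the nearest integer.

RR5 = 348 / D = 0.488
D = 348 / 0.488 = 713.1
Rest of base = 624
no answer / not reached = 713.1 − 624 ≈ 89

89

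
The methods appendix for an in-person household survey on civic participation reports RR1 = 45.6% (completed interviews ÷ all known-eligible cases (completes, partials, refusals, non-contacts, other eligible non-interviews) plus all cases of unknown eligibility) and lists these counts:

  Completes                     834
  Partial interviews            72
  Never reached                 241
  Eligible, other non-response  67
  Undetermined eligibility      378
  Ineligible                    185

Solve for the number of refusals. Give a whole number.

237

RR1 = 834 / D = 0.456
D = 834 / 0.456 = 1828.9
Rest of base = 1592
refusals = 1828.9 − 1592 ≈ 237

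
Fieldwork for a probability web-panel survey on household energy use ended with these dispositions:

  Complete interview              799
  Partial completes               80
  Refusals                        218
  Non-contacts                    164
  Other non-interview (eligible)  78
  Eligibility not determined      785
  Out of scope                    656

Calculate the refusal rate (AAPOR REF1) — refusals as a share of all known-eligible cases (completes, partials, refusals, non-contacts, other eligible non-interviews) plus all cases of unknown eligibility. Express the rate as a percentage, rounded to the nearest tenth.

Numerator: 218
Base: 799 + 80 + 218 + 164 + 78 + 785 = 2124
REF1 = 218 / 2124 = 0.1026

10.3%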